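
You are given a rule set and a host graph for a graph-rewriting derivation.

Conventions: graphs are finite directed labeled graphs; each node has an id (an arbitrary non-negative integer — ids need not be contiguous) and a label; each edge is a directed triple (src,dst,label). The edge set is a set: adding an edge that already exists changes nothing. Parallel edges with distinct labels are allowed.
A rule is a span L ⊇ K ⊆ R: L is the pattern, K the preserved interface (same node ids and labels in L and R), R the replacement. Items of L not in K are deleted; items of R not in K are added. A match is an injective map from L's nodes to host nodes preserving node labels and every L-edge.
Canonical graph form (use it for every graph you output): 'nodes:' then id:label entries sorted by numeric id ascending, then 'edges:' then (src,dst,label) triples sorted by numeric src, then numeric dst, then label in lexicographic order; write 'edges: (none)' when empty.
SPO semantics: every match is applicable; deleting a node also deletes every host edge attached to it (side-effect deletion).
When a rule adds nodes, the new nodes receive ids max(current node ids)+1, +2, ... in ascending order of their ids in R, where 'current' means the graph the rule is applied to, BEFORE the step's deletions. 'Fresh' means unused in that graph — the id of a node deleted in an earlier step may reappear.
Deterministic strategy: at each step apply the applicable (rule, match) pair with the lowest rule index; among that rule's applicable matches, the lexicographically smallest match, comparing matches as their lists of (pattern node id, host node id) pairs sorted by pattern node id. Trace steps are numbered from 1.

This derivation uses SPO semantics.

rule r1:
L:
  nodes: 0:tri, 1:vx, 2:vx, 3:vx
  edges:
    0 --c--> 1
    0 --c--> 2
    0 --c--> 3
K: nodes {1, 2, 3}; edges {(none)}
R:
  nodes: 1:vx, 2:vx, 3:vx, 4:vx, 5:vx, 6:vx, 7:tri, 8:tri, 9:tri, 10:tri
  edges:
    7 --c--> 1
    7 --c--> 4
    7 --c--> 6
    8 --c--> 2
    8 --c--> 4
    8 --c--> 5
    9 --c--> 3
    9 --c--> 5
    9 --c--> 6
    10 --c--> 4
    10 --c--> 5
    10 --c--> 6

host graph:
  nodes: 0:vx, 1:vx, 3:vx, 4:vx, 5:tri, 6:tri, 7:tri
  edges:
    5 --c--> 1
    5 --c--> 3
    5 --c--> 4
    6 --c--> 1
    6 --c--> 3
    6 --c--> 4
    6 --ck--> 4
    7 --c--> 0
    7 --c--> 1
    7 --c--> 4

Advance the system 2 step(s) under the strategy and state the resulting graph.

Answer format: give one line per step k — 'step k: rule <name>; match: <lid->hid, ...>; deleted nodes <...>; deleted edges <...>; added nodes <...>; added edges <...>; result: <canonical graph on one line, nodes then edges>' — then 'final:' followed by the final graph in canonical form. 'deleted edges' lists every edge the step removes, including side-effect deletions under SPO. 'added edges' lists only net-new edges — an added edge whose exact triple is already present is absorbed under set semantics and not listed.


step 1: rule r1; match: 0->5, 1->1, 2->3, 3->4; deleted nodes 5; deleted edges (5,1,c); (5,3,c); (5,4,c); added nodes 8, 9, 10, 11, 12, 13, 14; added edges (11,1,c); (11,8,c); (11,10,c); (12,3,c); (12,8,c); (12,9,c); (13,4,c); (13,9,c); (13,10,c); (14,8,c); (14,9,c); (14,10,c); result: nodes: 0:vx, 1:vx, 3:vx, 4:vx, 6:tri, 7:tri, 8:vx, 9:vx, 10:vx, 11:tri, 12:tri, 13:tri, 14:tri edges: (6,1,c); (6,3,c); (6,4,c); (6,4,ck); (7,0,c); (7,1,c); (7,4,c); (11,1,c); (11,8,c); (11,10,c); (12,3,c); (12,8,c); (12,9,c); (13,4,c); (13,9,c); (13,10,c); (14,8,c); (14,9,c); (14,10,c)
step 2: rule r1; match: 0->6, 1->1, 2->3, 3->4; deleted nodes 6; deleted edges (6,1,c); (6,3,c); (6,4,c); (6,4,ck); added nodes 15, 16, 17, 18, 19, 20, 21; added edges (18,1,c); (18,15,c); (18,17,c); (19,3,c); (19,15,c); (19,16,c); (20,4,c); (20,16,c); (20,17,c); (21,15,c); (21,16,c); (21,17,c); result: nodes: 0:vx, 1:vx, 3:vx, 4:vx, 7:tri, 8:vx, 9:vx, 10:vx, 11:tri, 12:tri, 13:tri, 14:tri, 15:vx, 16:vx, 17:vx, 18:tri, 19:tri, 20:tri, 21:tri edges: (7,0,c); (7,1,c); (7,4,c); (11,1,c); (11,8,c); (11,10,c); (12,3,c); (12,8,c); (12,9,c); (13,4,c); (13,9,c); (13,10,c); (14,8,c); (14,9,c); (14,10,c); (18,1,c); (18,15,c); (18,17,c); (19,3,c); (19,15,c); (19,16,c); (20,4,c); (20,16,c); (20,17,c); (21,15,c); (21,16,c); (21,17,c)
final:
nodes: 0:vx, 1:vx, 3:vx, 4:vx, 7:tri, 8:vx, 9:vx, 10:vx, 11:tri, 12:tri, 13:tri, 14:tri, 15:vx, 16:vx, 17:vx, 18:tri, 19:tri, 20:tri, 21:tri
edges: (7,0,c); (7,1,c); (7,4,c); (11,1,c); (11,8,c); (11,10,c); (12,3,c); (12,8,c); (12,9,c); (13,4,c); (13,9,c); (13,10,c); (14,8,c); (14,9,c); (14,10,c); (18,1,c); (18,15,c); (18,17,c); (19,3,c); (19,15,c); (19,16,c); (20,4,c); (20,16,c); (20,17,c); (21,15,c); (21,16,c); (21,17,c)


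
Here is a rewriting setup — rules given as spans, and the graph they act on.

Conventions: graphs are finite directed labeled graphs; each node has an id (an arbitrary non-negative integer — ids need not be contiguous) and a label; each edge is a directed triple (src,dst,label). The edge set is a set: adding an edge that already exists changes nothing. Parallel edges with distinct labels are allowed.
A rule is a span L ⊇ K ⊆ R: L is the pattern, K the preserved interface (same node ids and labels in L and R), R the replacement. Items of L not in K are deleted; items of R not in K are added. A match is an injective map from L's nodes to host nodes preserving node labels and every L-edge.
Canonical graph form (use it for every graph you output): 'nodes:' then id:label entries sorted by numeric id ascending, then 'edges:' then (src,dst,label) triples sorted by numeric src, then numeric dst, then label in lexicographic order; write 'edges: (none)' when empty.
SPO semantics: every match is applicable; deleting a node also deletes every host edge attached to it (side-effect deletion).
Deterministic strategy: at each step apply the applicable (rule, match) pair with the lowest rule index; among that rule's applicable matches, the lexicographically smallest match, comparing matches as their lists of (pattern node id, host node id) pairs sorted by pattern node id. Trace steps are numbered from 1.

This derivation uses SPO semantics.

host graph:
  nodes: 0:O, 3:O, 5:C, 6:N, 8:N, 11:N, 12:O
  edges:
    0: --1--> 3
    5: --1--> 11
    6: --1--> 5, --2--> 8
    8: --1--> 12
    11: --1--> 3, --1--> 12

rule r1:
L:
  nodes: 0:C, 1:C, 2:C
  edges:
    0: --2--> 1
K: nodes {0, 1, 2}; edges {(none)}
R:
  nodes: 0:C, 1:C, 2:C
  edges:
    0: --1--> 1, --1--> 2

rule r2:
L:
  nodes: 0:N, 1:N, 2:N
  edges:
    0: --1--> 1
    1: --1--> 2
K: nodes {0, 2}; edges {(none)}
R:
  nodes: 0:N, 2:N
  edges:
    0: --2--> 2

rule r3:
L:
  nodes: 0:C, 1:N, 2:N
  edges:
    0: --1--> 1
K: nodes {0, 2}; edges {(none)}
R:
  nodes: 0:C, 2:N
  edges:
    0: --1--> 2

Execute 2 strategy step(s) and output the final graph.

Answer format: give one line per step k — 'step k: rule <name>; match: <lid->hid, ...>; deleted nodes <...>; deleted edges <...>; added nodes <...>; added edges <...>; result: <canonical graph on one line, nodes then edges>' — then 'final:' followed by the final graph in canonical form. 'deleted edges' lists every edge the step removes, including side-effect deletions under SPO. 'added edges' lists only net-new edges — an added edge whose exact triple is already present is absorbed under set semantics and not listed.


step 1: rule r3; match: 0->5, 1->11, 2->6; deleted nodes 11; deleted edges (5,11,1); (11,3,1); (11,12,1); added nodes (none); added edges (5,6,1); result: nodes: 0:O, 3:O, 5:C, 6:N, 8:N, 12:O edges: (0,3,1); (5,6,1); (6,5,1); (6,8,2); (8,12,1)
step 2: rule r3; match: 0->5, 1->6, 2->8; deleted nodes 6; deleted edges (5,6,1); (6,5,1); (6,8,2); added nodes (none); added edges (5,8,1); result: nodes: 0:O, 3:O, 5:C, 8:N, 12:O edges: (0,3,1); (5,8,1); (8,12,1)
final:
nodes: 0:O, 3:O, 5:C, 8:N, 12:O
edges: (0,3,1); (5,8,1); (8,12,1)


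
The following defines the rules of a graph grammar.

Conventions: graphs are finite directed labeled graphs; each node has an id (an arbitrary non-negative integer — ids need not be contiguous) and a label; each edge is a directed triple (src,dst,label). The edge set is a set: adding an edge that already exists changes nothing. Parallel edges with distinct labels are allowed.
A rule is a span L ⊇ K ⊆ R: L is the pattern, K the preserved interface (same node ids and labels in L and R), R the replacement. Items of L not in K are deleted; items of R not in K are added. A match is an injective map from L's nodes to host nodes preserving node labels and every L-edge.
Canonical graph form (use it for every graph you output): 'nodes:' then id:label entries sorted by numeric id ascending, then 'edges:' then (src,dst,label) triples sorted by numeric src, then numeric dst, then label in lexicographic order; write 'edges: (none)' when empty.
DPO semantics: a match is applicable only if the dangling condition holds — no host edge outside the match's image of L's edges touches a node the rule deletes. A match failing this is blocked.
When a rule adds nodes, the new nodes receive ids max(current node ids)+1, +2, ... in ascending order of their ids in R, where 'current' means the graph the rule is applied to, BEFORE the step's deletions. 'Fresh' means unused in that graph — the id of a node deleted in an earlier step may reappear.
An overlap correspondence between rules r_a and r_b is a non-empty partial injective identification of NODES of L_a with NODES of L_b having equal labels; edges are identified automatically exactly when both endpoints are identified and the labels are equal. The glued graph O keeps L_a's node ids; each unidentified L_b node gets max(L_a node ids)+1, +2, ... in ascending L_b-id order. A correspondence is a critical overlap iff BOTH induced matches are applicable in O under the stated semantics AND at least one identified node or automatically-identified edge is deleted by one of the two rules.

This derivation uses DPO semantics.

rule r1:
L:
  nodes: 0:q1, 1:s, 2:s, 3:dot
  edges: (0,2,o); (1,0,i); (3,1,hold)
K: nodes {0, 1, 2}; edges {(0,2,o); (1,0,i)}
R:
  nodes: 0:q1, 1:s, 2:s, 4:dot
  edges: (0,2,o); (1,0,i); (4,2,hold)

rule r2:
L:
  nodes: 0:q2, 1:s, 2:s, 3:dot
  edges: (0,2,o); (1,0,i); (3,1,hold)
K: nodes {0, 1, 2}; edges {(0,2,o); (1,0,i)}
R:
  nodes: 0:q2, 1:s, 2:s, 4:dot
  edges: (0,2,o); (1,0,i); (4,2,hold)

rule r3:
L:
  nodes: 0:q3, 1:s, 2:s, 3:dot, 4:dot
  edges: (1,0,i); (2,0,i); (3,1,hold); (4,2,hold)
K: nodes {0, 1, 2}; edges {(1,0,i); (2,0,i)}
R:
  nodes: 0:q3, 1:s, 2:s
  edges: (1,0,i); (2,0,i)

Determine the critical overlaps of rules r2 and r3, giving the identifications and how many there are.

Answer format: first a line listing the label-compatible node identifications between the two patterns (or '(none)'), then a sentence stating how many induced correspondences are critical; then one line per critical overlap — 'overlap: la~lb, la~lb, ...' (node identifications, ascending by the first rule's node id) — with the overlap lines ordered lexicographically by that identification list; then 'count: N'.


label-compatible node identifications between L(r2) and L(r3): 1~1, 1~2, 2~1, 2~2, 3~3, 3~4
4 of the induced correspondences are critical overlaps of r2 and r3.
overlap: 1~1, 2~2, 3~3
overlap: 1~1, 3~3
overlap: 1~2, 2~1, 3~4
overlap: 1~2, 3~4
count: 4


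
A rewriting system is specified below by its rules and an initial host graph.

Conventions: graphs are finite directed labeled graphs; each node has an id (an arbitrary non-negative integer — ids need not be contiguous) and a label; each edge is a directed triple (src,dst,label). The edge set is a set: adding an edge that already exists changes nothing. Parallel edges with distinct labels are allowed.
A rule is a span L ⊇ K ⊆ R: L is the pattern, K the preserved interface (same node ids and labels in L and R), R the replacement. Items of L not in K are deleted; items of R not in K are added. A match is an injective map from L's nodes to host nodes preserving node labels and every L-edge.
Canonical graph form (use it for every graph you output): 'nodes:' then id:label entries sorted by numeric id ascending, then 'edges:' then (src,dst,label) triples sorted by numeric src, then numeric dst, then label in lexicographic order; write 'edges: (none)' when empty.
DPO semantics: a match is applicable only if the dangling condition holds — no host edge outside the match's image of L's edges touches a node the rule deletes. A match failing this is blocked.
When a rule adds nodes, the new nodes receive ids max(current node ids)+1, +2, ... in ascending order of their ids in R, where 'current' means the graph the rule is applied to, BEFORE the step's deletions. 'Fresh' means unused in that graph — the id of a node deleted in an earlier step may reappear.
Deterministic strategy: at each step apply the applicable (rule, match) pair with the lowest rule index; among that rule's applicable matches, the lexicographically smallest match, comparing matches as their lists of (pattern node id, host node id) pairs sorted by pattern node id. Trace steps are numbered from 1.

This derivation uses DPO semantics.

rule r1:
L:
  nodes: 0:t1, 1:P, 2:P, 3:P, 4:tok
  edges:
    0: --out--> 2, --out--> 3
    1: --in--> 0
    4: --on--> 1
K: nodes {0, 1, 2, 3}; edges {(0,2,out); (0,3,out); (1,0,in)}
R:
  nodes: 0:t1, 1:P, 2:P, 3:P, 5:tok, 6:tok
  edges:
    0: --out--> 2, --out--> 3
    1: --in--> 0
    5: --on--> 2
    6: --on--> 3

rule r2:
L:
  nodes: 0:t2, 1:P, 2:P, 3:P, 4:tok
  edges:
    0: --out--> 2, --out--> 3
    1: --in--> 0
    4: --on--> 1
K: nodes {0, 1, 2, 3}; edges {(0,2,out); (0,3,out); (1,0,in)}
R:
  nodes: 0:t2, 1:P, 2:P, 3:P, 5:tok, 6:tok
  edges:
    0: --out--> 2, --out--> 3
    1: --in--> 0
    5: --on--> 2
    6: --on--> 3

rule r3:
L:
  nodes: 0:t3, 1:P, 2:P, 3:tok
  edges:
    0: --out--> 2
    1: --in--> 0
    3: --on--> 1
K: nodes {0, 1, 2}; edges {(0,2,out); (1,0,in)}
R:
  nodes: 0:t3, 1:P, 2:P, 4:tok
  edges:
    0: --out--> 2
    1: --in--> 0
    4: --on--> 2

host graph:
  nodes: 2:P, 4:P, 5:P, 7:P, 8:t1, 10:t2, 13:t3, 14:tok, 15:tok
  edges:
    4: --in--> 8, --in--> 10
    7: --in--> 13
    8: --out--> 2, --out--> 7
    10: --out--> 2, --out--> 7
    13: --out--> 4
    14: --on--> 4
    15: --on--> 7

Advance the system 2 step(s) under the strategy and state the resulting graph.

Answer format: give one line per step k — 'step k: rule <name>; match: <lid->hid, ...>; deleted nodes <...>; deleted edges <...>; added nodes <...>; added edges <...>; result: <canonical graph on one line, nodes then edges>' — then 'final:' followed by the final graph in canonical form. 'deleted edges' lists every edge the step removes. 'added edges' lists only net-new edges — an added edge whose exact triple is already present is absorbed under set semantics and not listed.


step 1: rule r1; match: 0->8, 1->4, 2->2, 3->7, 4->14; deleted nodes 14; deleted edges (14,4,on); added nodes 16, 17; added edges (16,2,on); (17,7,on); result: nodes: 2:P, 4:P, 5:P, 7:P, 8:t1, 10:t2, 13:t3, 15:tok, 16:tok, 17:tok edges: (4,8,in); (4,10,in); (7,13,in); (8,2,out); (8,7,out); (10,2,out); (10,7,out); (13,4,out); (15,7,on); (16,2,on); (17,7,on)
step 2: rule r3; match: 0->13, 1->7, 2->4, 3->15; deleted nodes 15; deleted edges (15,7,on); added nodes 18; added edges (18,4,on); result: nodes: 2:P, 4:P, 5:P, 7:P, 8:t1, 10:t2, 13:t3, 16:tok, 17:tok, 18:tok edges: (4,8,in); (4,10,in); (7,13,in); (8,2,out); (8,7,out); (10,2,out); (10,7,out); (13,4,out); (16,2,on); (17,7,on); (18,4,on)
final:
nodes: 2:P, 4:P, 5:P, 7:P, 8:t1, 10:t2, 13:t3, 16:tok, 17:tok, 18:tok
edges: (4,8,in); (4,10,in); (7,13,in); (8,2,out); (8,7,out); (10,2,out); (10,7,out); (13,4,out); (16,2,on); (17,7,on); (18,4,on)


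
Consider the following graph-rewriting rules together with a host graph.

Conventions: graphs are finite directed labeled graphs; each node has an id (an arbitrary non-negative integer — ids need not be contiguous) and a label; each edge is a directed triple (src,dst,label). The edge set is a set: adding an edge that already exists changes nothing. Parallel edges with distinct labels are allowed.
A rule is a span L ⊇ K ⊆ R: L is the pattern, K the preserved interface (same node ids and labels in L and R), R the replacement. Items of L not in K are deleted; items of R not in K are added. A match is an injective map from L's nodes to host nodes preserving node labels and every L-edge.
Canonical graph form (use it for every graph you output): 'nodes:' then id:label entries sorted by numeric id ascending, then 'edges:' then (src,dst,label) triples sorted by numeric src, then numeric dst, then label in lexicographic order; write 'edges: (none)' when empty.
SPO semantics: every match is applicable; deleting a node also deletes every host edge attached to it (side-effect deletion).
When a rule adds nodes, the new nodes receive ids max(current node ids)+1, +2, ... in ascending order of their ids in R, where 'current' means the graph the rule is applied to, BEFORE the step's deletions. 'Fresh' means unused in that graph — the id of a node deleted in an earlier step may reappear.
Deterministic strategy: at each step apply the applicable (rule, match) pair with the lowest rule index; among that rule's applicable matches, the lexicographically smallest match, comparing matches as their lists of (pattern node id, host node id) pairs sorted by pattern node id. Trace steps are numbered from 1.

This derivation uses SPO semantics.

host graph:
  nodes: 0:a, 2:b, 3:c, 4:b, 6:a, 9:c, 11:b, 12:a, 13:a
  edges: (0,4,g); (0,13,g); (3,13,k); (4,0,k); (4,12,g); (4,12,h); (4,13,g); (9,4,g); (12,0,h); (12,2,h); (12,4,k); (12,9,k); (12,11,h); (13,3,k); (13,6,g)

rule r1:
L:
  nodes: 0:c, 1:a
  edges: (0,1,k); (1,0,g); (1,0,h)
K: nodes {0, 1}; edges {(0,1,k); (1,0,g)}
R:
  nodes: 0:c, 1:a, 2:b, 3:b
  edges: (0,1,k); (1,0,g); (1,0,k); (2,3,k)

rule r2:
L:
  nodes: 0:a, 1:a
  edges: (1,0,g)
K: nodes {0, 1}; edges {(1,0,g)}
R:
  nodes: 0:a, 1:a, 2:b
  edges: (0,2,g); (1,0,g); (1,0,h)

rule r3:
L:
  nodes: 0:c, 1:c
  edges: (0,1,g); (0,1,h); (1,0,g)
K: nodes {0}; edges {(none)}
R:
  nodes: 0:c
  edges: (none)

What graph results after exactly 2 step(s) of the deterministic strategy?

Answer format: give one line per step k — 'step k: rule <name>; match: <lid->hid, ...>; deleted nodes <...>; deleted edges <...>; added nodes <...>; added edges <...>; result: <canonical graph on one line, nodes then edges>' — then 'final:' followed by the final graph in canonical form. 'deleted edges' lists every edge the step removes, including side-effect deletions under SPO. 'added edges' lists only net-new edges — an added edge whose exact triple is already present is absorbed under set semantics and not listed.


step 1: rule r2; match: 0->6, 1->13; deleted nodes (none); deleted edges (none); added nodes 14; added edges (6,14,g); (13,6,h); result: nodes: 0:a, 2:b, 3:c, 4:b, 6:a, 9:c, 11:b, 12:a, 13:a, 14:b edges: (0,4,g); (0,13,g); (3,13,k); (4,0,k); (4,12,g); (4,12,h); (4,13,g); (6,14,g); (9,4,g); (12,0,h); (12,2,h); (12,4,k); (12,9,k); (12,11,h); (13,3,k); (13,6,g); (13,6,h)
step 2: rule r2; match: 0->6, 1->13; deleted nodes (none); deleted edges (none); added nodes 15; added edges (6,15,g); result: nodes: 0:a, 2:b, 3:c, 4:b, 6:a, 9:c, 11:b, 12:a, 13:a, 14:b, 15:b edges: (0,4,g); (0,13,g); (3,13,k); (4,0,k); (4,12,g); (4,12,h); (4,13,g); (6,14,g); (6,15,g); (9,4,g); (12,0,h); (12,2,h); (12,4,k); (12,9,k); (12,11,h); (13,3,k); (13,6,g); (13,6,h)
final:
nodes: 0:a, 2:b, 3:c, 4:b, 6:a, 9:c, 11:b, 12:a, 13:a, 14:b, 15:b
edges: (0,4,g); (0,13,g); (3,13,k); (4,0,k); (4,12,g); (4,12,h); (4,13,g); (6,14,g); (6,15,g); (9,4,g); (12,0,h); (12,2,h); (12,4,k); (12,9,k); (12,11,h); (13,3,k); (13,6,g); (13,6,h)


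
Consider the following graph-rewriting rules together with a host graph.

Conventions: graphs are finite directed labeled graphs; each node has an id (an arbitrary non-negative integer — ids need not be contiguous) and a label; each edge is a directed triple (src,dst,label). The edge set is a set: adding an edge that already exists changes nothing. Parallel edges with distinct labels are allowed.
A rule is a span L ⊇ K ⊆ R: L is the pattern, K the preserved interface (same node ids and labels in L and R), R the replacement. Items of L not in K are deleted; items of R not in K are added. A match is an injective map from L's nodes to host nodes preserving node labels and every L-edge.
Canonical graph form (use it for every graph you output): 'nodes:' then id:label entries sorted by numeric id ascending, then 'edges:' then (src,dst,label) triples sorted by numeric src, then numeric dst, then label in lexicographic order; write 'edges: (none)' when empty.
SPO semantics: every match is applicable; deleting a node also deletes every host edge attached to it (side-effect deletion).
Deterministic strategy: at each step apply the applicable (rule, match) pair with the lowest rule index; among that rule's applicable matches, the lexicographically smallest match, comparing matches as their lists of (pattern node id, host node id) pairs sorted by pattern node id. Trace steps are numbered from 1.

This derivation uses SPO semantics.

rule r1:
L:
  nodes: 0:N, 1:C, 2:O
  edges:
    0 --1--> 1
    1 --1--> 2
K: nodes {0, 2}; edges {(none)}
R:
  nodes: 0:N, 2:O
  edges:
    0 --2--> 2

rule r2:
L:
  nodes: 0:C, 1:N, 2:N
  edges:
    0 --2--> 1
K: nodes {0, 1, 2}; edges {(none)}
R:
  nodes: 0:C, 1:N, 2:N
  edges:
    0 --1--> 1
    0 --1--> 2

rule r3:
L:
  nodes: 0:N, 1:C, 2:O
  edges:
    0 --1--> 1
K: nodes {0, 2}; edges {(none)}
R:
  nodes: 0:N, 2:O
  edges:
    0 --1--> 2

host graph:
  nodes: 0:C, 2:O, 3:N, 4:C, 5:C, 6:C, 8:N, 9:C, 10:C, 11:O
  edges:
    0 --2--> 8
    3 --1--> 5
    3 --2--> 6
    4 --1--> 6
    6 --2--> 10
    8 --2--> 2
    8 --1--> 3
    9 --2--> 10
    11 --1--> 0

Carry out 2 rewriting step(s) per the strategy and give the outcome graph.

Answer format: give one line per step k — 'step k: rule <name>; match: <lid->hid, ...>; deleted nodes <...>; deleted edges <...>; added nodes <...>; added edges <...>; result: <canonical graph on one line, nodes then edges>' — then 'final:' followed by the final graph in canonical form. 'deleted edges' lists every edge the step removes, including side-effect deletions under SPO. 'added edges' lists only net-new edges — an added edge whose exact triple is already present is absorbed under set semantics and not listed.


step 1: rule r2; match: 0->0, 1->8, 2->3; deleted nodes (none); deleted edges (0,8,2); added nodes (none); added edges (0,3,1); (0,8,1); result: nodes: 0:C, 2:O, 3:N, 4:C, 5:C, 6:C, 8:N, 9:C, 10:C, 11:O edges: (0,3,1); (0,8,1); (3,5,1); (3,6,2); (4,6,1); (6,10,2); (8,2,2); (8,3,1); (9,10,2); (11,0,1)
step 2: rule r3; match: 0->3, 1->5, 2->2; deleted nodes 5; deleted edges (3,5,1); added nodes (none); added edges (3,2,1); result: nodes: 0:C, 2:O, 3:N, 4:C, 6:C, 8:N, 9:C, 10:C, 11:O edges: (0,3,1); (0,8,1); (3,2,1); (3,6,2); (4,6,1); (6,10,2); (8,2,2); (8,3,1); (9,10,2); (11,0,1)
final:
nodes: 0:C, 2:O, 3:N, 4:C, 6:C, 8:N, 9:C, 10:C, 11:O
edges: (0,3,1); (0,8,1); (3,2,1); (3,6,2); (4,6,1); (6,10,2); (8,2,2); (8,3,1); (9,10,2); (11,0,1)


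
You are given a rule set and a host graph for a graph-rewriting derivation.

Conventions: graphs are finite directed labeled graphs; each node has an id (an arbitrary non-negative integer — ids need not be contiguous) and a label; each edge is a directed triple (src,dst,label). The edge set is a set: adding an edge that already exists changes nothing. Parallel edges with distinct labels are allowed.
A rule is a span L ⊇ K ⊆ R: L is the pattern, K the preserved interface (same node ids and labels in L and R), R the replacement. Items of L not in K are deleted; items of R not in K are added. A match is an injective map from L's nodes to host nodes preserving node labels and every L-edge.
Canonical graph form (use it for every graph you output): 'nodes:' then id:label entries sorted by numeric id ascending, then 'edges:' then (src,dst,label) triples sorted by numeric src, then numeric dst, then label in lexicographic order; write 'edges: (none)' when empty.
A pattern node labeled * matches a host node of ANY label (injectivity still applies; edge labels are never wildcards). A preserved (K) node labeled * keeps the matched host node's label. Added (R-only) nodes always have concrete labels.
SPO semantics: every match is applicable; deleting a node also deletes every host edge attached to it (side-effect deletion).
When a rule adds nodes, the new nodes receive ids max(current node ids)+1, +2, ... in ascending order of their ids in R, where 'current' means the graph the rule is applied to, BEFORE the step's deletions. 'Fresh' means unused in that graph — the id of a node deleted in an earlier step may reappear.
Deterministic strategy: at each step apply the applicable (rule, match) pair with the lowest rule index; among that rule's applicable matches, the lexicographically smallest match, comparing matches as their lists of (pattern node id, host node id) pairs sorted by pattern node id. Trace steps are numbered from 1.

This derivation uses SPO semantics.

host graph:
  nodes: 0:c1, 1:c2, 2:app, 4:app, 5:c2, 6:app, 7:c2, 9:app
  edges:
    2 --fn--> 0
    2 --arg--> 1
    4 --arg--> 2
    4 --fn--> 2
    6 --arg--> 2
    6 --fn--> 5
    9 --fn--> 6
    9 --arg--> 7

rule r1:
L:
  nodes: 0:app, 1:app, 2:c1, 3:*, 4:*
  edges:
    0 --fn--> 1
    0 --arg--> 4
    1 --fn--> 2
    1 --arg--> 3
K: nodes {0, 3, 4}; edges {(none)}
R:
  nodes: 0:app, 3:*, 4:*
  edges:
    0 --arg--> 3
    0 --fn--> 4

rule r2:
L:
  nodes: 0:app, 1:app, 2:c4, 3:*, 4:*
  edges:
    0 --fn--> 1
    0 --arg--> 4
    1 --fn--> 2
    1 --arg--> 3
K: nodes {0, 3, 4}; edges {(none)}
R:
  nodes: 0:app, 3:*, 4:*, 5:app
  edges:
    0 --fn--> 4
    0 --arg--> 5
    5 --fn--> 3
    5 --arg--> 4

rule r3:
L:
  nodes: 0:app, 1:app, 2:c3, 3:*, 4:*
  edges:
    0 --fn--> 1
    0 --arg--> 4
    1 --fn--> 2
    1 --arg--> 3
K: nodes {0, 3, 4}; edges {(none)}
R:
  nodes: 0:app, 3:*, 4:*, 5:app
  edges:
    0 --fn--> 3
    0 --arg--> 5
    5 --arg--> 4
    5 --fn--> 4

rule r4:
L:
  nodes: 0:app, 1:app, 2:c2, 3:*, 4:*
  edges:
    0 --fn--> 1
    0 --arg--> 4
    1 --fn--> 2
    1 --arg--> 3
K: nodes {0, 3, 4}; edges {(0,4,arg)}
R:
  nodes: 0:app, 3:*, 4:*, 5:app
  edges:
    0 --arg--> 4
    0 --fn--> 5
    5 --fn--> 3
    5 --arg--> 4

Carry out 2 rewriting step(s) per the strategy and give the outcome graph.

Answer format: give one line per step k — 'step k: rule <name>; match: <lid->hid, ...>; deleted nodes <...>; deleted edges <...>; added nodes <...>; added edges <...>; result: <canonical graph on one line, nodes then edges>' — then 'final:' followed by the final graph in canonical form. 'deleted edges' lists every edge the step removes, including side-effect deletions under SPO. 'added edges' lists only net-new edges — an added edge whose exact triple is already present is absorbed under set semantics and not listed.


step 1: rule r4; match: 0->9, 1->6, 2->5, 3->2, 4->7; deleted nodes 5, 6; deleted edges (6,2,arg); (6,5,fn); (9,6,fn); added nodes 10; added edges (9,10,fn); (10,2,fn); (10,7,arg); result: nodes: 0:c1, 1:c2, 2:app, 4:app, 7:c2, 9:app, 10:app edges: (2,0,fn); (2,1,arg); (4,2,arg); (4,2,fn); (9,7,arg); (9,10,fn); (10,2,fn); (10,7,arg)
step 2: rule r1; match: 0->10, 1->2, 2->0, 3->1, 4->7; deleted nodes 0, 2; deleted edges (2,0,fn); (2,1,arg); (4,2,arg); (4,2,fn); (10,2,fn); (10,7,arg); added nodes (none); added edges (10,1,arg); (10,7,fn); result: nodes: 1:c2, 4:app, 7:c2, 9:app, 10:app edges: (9,7,arg); (9,10,fn); (10,1,arg); (10,7,fn)
final:
nodes: 1:c2, 4:app, 7:c2, 9:app, 10:app
edges: (9,7,arg); (9,10,fn); (10,1,arg); (10,7,fn)


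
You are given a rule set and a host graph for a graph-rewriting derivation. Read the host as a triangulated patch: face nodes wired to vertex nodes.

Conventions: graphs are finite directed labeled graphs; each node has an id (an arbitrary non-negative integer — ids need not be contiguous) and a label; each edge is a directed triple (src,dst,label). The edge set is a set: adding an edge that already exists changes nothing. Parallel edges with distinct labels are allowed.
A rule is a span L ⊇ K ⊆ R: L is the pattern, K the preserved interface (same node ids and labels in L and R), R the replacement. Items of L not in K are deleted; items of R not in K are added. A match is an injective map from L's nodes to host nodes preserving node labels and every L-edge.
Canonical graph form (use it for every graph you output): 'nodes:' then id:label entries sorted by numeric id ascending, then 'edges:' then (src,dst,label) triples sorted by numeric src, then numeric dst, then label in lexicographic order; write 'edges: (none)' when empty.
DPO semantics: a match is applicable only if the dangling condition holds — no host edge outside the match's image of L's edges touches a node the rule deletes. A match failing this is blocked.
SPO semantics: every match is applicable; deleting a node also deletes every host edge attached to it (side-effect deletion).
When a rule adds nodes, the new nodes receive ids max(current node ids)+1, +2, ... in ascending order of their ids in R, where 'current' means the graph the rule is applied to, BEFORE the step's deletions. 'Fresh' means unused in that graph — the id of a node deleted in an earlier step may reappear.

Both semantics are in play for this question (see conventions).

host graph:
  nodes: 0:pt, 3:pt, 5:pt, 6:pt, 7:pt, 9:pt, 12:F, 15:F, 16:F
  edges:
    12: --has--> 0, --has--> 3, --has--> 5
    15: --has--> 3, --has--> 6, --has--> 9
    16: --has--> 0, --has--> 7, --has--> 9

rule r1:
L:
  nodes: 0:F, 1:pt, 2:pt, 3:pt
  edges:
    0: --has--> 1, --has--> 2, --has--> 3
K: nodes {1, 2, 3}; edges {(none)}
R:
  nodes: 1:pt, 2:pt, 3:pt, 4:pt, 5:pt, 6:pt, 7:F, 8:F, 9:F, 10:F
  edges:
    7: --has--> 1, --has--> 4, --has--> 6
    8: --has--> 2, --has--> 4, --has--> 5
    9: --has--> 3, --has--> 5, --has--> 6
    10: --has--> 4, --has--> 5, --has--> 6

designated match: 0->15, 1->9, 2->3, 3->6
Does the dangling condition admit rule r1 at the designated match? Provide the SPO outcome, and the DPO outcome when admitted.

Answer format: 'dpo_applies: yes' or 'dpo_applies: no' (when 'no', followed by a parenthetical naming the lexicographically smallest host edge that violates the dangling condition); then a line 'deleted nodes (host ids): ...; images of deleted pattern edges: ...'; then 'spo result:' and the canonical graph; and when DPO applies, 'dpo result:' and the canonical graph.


dpo_applies: yes
deleted nodes (host ids): 15; images of deleted pattern edges: (15,3,has); (15,6,has); (15,9,has)
spo result:
nodes: 0:pt, 3:pt, 5:pt, 6:pt, 7:pt, 9:pt, 12:F, 16:F, 17:pt, 18:pt, 19:pt, 20:F, 21:F, 22:F, 23:F
edges: (12,0,has); (12,3,has); (12,5,has); (16,0,has); (16,7,has); (16,9,has); (20,9,has); (20,17,has); (20,19,has); (21,3,has); (21,17,has); (21,18,has); (22,6,has); (22,18,has); (22,19,has); (23,17,has); (23,18,has); (23,19,has)
dpo result:
nodes: 0:pt, 3:pt, 5:pt, 6:pt, 7:pt, 9:pt, 12:F, 16:F, 17:pt, 18:pt, 19:pt, 20:F, 21:F, 22:F, 23:F
edges: (12,0,has); (12,3,has); (12,5,has); (16,0,has); (16,7,has); (16,9,has); (20,9,has); (20,17,has); (20,19,has); (21,3,has); (21,17,has); (21,18,has); (22,6,has); (22,18,has); (22,19,has); (23,17,has); (23,18,has); (23,19,has)


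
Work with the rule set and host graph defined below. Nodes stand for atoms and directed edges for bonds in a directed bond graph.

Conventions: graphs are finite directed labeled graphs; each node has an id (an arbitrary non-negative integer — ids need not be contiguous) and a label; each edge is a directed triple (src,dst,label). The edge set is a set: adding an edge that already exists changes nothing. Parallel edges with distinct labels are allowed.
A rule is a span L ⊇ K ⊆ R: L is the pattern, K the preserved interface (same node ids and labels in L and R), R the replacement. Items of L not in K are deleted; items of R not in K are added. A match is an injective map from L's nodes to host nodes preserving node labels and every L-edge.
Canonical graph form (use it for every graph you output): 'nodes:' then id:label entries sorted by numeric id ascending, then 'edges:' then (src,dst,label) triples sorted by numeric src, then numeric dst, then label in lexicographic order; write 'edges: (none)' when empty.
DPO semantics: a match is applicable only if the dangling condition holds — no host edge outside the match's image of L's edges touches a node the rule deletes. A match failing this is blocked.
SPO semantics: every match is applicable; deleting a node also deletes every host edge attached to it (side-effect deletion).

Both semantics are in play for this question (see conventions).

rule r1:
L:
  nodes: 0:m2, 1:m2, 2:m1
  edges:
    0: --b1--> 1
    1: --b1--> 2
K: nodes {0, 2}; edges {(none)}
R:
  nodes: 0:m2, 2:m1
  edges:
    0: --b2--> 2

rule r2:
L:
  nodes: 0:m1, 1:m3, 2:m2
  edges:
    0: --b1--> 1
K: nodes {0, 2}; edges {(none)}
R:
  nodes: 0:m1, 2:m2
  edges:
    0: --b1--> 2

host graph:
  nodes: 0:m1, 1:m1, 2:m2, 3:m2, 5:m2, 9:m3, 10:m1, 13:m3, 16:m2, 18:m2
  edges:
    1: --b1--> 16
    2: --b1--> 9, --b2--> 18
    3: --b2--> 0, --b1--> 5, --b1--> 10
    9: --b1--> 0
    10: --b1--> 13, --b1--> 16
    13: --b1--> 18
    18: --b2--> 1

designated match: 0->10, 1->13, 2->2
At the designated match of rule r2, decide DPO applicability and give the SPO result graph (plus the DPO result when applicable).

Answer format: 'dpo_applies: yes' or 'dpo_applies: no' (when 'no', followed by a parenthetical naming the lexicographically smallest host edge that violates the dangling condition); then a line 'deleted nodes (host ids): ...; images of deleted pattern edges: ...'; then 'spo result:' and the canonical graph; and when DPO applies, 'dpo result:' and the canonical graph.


dpo_applies: no
(the rule deletes node 13, which keeps host edge (13,18,b1) outside the match image — the dangling condition fails, DPO blocks; SPO proceeds and side-deletes such edges)
deleted nodes (host ids): 13; images of deleted pattern edges: (10,13,b1)
spo result:
nodes: 0:m1, 1:m1, 2:m2, 3:m2, 5:m2, 9:m3, 10:m1, 16:m2, 18:m2
edges: (1,16,b1); (2,9,b1); (2,18,b2); (3,0,b2); (3,5,b1); (3,10,b1); (9,0,b1); (10,2,b1); (10,16,b1); (18,1,b2)


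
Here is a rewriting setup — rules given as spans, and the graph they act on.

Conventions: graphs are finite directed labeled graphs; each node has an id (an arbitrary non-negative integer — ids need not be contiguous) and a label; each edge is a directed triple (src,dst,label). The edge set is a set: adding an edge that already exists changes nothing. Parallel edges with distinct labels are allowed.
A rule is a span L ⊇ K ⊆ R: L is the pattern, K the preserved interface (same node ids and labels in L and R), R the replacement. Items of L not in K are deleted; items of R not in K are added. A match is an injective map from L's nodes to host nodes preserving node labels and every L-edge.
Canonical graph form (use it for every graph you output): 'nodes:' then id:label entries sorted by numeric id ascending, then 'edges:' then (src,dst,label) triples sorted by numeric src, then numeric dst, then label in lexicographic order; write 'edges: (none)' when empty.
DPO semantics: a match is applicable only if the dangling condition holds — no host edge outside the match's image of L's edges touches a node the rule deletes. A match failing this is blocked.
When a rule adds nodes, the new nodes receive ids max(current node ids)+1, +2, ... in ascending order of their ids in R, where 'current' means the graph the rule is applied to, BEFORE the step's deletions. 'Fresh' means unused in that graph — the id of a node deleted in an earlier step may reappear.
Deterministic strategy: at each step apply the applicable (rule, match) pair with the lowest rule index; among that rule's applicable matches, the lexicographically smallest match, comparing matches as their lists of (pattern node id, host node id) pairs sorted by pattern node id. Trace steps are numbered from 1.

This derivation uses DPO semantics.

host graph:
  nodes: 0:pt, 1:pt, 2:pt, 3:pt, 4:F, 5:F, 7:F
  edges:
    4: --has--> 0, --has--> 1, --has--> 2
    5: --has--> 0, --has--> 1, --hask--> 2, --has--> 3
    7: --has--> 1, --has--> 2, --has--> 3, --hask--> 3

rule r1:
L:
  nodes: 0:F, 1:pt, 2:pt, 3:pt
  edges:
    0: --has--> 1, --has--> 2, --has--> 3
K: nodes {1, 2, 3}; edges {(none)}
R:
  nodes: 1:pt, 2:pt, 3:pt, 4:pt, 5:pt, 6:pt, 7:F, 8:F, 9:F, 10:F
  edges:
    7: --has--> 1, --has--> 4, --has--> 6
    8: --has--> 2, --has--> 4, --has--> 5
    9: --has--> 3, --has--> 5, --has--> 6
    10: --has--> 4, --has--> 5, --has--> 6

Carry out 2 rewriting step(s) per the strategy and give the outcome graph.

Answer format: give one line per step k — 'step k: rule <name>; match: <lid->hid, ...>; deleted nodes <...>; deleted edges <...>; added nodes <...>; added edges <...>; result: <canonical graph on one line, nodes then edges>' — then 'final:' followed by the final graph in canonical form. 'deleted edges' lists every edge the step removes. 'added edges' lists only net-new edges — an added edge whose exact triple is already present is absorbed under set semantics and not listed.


step 1: rule r1; match: 0->4, 1->0, 2->1, 3->2; deleted nodes 4; deleted edges (4,0,has); (4,1,has); (4,2,has); added nodes 8, 9, 10, 11, 12, 13, 14; added edges (11,0,has); (11,8,has); (11,10,has); (12,1,has); (12,8,has); (12,9,has); (13,2,has); (13,9,has); (13,10,has); (14,8,has); (14,9,has); (14,10,has); result: nodes: 0:pt, 1:pt, 2:pt, 3:pt, 5:F, 7:F, 8:pt, 9:pt, 10:pt, 11:F, 12:F, 13:F, 14:F edges: (5,0,has); (5,1,has); (5,2,hask); (5,3,has); (7,1,has); (7,2,has); (7,3,has); (7,3,hask); (11,0,has); (11,8,has); (11,10,has); (12,1,has); (12,8,has); (12,9,has); (13,2,has); (13,9,has); (13,10,has); (14,8,has); (14,9,has); (14,10,has)
step 2: rule r1; match: 0->11, 1->0, 2->8, 3->10; deleted nodes 11; deleted edges (11,0,has); (11,8,has); (11,10,has); added nodes 15, 16, 17, 18, 19, 20, 21; added edges (18,0,has); (18,15,has); (18,17,has); (19,8,has); (19,15,has); (19,16,has); (20,10,has); (20,16,has); (20,17,has); (21,15,has); (21,16,has); (21,17,has); result: nodes: 0:pt, 1:pt, 2:pt, 3:pt, 5:F, 7:F, 8:pt, 9:pt, 10:pt, 12:F, 13:F, 14:F, 15:pt, 16:pt, 17:pt, 18:F, 19:F, 20:F, 21:F edges: (5,0,has); (5,1,has); (5,2,hask); (5,3,has); (7,1,has); (7,2,has); (7,3,has); (7,3,hask); (12,1,has); (12,8,has); (12,9,has); (13,2,has); (13,9,has); (13,10,has); (14,8,has); (14,9,has); (14,10,has); (18,0,has); (18,15,has); (18,17,has); (19,8,has); (19,15,has); (19,16,has); (20,10,has); (20,16,has); (20,17,has); (21,15,has); (21,16,has); (21,17,has)
final:
nodes: 0:pt, 1:pt, 2:pt, 3:pt, 5:F, 7:F, 8:pt, 9:pt, 10:pt, 12:F, 13:F, 14:F, 15:pt, 16:pt, 17:pt, 18:F, 19:F, 20:F, 21:F
edges: (5,0,has); (5,1,has); (5,2,hask); (5,3,has); (7,1,has); (7,2,has); (7,3,has); (7,3,hask); (12,1,has); (12,8,has); (12,9,has); (13,2,has); (13,9,has); (13,10,has); (14,8,has); (14,9,has); (14,10,has); (18,0,has); (18,15,has); (18,17,has); (19,8,has); (19,15,has); (19,16,has); (20,10,has); (20,16,has); (20,17,has); (21,15,has); (21,16,has); (21,17,has)


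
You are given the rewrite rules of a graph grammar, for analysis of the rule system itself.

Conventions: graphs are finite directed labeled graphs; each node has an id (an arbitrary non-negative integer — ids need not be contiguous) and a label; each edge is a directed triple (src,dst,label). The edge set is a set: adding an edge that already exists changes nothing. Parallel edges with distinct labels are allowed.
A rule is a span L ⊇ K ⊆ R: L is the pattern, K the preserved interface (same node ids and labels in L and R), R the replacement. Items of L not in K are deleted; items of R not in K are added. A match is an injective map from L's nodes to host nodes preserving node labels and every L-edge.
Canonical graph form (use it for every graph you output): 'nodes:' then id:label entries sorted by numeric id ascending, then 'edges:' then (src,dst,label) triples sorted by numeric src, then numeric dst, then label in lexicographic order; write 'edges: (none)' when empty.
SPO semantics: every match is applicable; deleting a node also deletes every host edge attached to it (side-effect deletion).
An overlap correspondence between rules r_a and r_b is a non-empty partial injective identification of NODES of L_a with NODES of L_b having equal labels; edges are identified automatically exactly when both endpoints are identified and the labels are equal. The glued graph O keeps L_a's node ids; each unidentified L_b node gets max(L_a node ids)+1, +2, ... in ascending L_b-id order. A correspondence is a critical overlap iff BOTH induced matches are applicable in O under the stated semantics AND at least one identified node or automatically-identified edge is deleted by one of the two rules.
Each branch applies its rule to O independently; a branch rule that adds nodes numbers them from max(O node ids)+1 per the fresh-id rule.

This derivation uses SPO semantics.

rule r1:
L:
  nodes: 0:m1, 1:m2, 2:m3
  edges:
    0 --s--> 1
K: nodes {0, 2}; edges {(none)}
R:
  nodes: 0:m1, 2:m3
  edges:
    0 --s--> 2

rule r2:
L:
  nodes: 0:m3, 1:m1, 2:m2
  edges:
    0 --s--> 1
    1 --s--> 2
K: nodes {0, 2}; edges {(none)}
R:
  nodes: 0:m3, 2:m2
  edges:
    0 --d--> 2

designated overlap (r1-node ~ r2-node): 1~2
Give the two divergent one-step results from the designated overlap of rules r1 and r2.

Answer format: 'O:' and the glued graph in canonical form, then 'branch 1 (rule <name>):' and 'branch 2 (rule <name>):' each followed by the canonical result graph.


O:
nodes: 0:m1, 1:m2, 2:m3, 3:m3, 4:m1
edges: (0,1,s); (3,4,s); (4,1,s)
branch 1 (rule r1):
nodes: 0:m1, 2:m3, 3:m3, 4:m1
edges: (0,2,s); (3,4,s)
branch 2 (rule r2):
nodes: 0:m1, 1:m2, 2:m3, 3:m3
edges: (0,1,s); (3,1,d)
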